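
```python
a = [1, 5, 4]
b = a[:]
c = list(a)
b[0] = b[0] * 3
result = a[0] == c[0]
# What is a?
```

After line 1: a = [1, 5, 4]
After line 2 (b = a[:], copy): a = [1, 5, 4], b = [1, 5, 4]
After line 3 (c = list(a) is a copy, new object): c = [1, 5, 4]
After line 4 (b[0] = 1 * 3 = 3; only b mutates (copy)): a = [1, 5, 4], b = [3, 5, 4], c = [1, 5, 4]
After line 5 (a[0] = 1, c[0] = 1; result = True)

[1, 5, 4]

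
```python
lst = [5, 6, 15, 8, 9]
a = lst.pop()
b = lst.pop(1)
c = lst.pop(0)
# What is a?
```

After line 1: lst = [5, 6, 15, 8, 9]
After line 2 (pop() -> a = 9): lst = [5, 6, 15, 8]
After line 3 (pop(1) -> b = 6): lst = [5, 15, 8]
After line 4 (pop(0) -> c = 5): lst = [15, 8]

9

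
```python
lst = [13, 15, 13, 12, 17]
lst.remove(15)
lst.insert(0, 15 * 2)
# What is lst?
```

After line 1: lst = [13, 15, 13, 12, 17]
After line 2 (remove first 15): lst = [13, 13, 12, 17]
After line 3 (insert 30 at index 0): lst = [30, 13, 13, 12, 17]

[30, 13, 13, 12, 17]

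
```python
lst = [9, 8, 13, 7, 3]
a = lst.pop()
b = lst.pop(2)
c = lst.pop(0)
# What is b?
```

After line 1: lst = [9, 8, 13, 7, 3]
After line 2 (pop() -> a = 3): lst = [9, 8, 13, 7]
After line 3 (pop(2) -> b = 13): lst = [9, 8, 7]
After line 4 (pop(0) -> c = 9): lst = [8, 7]

13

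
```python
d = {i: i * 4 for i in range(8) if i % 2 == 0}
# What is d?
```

{0: 0, 2: 8, 4: 16, 6: 24}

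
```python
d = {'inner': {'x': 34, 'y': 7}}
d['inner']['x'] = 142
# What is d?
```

After line 1: d = {'inner': {'x': 34, 'y': 7}}
After line 2 (inner x overwritten): d = {'inner': {'x': 142, 'y': 7}}

{'inner': {'x': 142, 'y': 7}}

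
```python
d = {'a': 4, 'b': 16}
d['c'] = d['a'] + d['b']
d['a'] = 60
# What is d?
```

After line 1: d = {'a': 4, 'b': 16}
After line 2 (d['c'] = 4 + 16): d = {'a': 4, 'b': 16, 'c': 20}
After line 3: d = {'a': 60, 'b': 16, 'c': 20}

{'a': 60, 'b': 16, 'c': 20}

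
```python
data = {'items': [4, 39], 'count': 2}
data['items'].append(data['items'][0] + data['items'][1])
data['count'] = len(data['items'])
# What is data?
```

After line 1: data = {'items': [4, 39], 'count': 2}
After line 2 (append 4 + 39 = 43): data = {'items': [4, 39, 43], 'count': 2}
After line 3 (count = len(items) = 3): data = {'items': [4, 39, 43], 'count': 3}

{'items': [4, 39, 43], 'count': 3}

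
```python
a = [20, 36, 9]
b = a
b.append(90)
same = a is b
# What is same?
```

After line 1: a = [20, 36, 9]
After line 2 (b = a is an alias, same object): a = [20, 36, 9], b = [20, 36, 9]
After line 3 (b.append mutates the shared list): a = [20, 36, 9, 90], b = [20, 36, 9, 90]
After line 4 (same = a is b; same object -> True): same = True

True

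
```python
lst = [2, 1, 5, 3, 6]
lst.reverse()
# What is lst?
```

[6, 3, 5, 1, 2]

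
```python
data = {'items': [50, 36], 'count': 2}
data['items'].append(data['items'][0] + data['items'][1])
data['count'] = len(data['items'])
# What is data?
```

After line 1: data = {'items': [50, 36], 'count': 2}
After line 2 (append 50 + 36 = 86): data = {'items': [50, 36, 86], 'count': 2}
After line 3 (count = len(items) = 3): data = {'items': [50, 36, 86], 'count': 3}

{'items': [50, 36, 86], 'count': 3}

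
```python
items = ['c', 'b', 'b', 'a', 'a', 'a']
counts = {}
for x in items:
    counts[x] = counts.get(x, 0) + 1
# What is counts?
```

Initial: counts = {}, items = ['c', 'b', 'b', 'a', 'a', 'a']
See 'c': counts = {'c': 1}
See 'b': counts = {'c': 1, 'b': 1}
See 'b': counts = {'c': 1, 'b': 2}
See 'a': counts = {'c': 1, 'b': 2, 'a': 1}
See 'a': counts = {'c': 1, 'b': 2, 'a': 2}
See 'a': counts = {'c': 1, 'b': 2, 'a': 3}

{'c': 1, 'b': 2, 'a': 3}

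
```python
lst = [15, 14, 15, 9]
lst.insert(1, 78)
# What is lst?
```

[15, 78, 14, 15, 9]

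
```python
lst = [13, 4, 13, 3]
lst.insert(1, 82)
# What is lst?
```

[13, 82, 4, 13, 3]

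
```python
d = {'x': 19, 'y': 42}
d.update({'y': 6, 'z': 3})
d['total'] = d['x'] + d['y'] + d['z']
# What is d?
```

After line 1: d = {'x': 19, 'y': 42}
After line 2 (y overwritten, z added): d = {'x': 19, 'y': 6, 'z': 3}
After line 3 (total = 19 + 6 + 3 = 28): d = {'x': 19, 'y': 6, 'z': 3, 'total': 28}

{'x': 19, 'y': 6, 'z': 3, 'total': 28}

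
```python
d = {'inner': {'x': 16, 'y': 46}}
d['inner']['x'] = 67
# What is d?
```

After line 1: d = {'inner': {'x': 16, 'y': 46}}
After line 2 (inner x overwritten): d = {'inner': {'x': 67, 'y': 46}}

{'inner': {'x': 67, 'y': 46}}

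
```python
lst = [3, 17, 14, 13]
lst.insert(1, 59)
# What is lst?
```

[3, 59, 17, 14, 13]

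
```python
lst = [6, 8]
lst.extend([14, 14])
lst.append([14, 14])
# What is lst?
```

After line 1: lst = [6, 8]
After line 2 (extend unpacks [14, 14]): lst = [6, 8, 14, 14]
After line 3 (append adds [14, 14] as single element): lst = [6, 8, 14, 14, [14, 14]]

[6, 8, 14, 14, [14, 14]]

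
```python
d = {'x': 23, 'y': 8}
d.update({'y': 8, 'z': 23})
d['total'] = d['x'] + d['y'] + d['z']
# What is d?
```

After line 1: d = {'x': 23, 'y': 8}
After line 2 (y overwritten, z added): d = {'x': 23, 'y': 8, 'z': 23}
After line 3 (total = 23 + 8 + 23 = 54): d = {'x': 23, 'y': 8, 'z': 23, 'total': 54}

{'x': 23, 'y': 8, 'z': 23, 'total': 54}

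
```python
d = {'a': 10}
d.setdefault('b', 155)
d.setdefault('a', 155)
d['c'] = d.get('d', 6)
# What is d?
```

After line 1: d = {'a': 10}
After line 2 (setdefault adds 'b'=155): d = {'a': 10, 'b': 155}
After line 3 (setdefault 'a' no-op, already exists): d = {'a': 10, 'b': 155}
After line 4 (get('d', 6) returns default since 'd' not in d): d = {'a': 10, 'b': 155, 'c': 6}

{'a': 10, 'b': 155, 'c': 6}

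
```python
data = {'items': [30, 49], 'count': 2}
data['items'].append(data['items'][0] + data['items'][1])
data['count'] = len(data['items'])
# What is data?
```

After line 1: data = {'items': [30, 49], 'count': 2}
After line 2 (append 30 + 49 = 79): data = {'items': [30, 49, 79], 'count': 2}
After line 3 (count = len(items) = 3): data = {'items': [30, 49, 79], 'count': 3}

{'items': [30, 49, 79], 'count': 3}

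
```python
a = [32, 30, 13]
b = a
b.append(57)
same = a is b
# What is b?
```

After line 1: a = [32, 30, 13]
After line 2 (b = a is an alias, same object): a = [32, 30, 13], b = [32, 30, 13]
After line 3 (b.append mutates the shared list): a = [32, 30, 13, 57], b = [32, 30, 13, 57]
After line 4 (same = a is b; same object -> True): same = True

[32, 30, 13, 57]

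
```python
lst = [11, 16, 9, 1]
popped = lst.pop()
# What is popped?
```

1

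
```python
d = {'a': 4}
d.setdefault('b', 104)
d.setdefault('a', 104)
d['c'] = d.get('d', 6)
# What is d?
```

After line 1: d = {'a': 4}
After line 2 (setdefault adds 'b'=104): d = {'a': 4, 'b': 104}
After line 3 (setdefault 'a' no-op, already exists): d = {'a': 4, 'b': 104}
After line 4 (get('d', 6) returns default since 'd' not in d): d = {'a': 4, 'b': 104, 'c': 6}

{'a': 4, 'b': 104, 'c': 6}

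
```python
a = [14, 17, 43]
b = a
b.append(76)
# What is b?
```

After line 1: a = [14, 17, 43]
After line 2 (b = a is an alias, same object): a = [14, 17, 43], b = [14, 17, 43]
After line 3 (b.append mutates the shared list): a = [14, 17, 43, 76], b = [14, 17, 43, 76]

[14, 17, 43, 76]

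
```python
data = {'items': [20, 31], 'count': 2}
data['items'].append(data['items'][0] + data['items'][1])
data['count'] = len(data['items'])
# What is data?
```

After line 1: data = {'items': [20, 31], 'count': 2}
After line 2 (append 20 + 31 = 51): data = {'items': [20, 31, 51], 'count': 2}
After line 3 (count = len(items) = 3): data = {'items': [20, 31, 51], 'count': 3}

{'items': [20, 31, 51], 'count': 3}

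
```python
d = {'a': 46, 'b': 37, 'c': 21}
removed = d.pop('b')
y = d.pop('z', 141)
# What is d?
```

After line 1: d = {'a': 46, 'b': 37, 'c': 21}
After line 2 (pop 'b' returns 37): d = {'a': 46, 'c': 21}, removed = 37
After line 3 (pop 'z' missing, returns default 141): d = {'a': 46, 'c': 21}, y = 141

{'a': 46, 'c': 21}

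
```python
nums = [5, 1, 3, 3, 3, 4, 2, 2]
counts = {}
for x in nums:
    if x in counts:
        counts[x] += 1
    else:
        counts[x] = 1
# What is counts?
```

Initial: counts = {}, nums = [5, 1, 3, 3, 3, 4, 2, 2]
See 5: counts = {5: 1}
See 1: counts = {5: 1, 1: 1}
See 3: counts = {5: 1, 1: 1, 3: 1}
See 3: counts = {5: 1, 1: 1, 3: 2}
See 3: counts = {5: 1, 1: 1, 3: 3}
See 4: counts = {5: 1, 1: 1, 3: 3, 4: 1}
See 2: counts = {5: 1, 1: 1, 3: 3, 4: 1, 2: 1}
See 2: counts = {5: 1, 1: 1, 3: 3, 4: 1, 2: 2}

{5: 1, 1: 1, 3: 3, 4: 1, 2: 2}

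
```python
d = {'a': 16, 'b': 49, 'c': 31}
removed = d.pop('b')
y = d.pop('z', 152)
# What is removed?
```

After line 1: d = {'a': 16, 'b': 49, 'c': 31}
After line 2 (pop 'b' returns 49): d = {'a': 16, 'c': 31}, removed = 49
After line 3 (pop 'z' missing, returns default 152): d = {'a': 16, 'c': 31}, y = 152

49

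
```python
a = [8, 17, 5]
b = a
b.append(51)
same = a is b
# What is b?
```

After line 1: a = [8, 17, 5]
After line 2 (b = a is an alias, same object): a = [8, 17, 5], b = [8, 17, 5]
After line 3 (b.append mutates the shared list): a = [8, 17, 5, 51], b = [8, 17, 5, 51]
After line 4 (same = a is b; same object -> True): same = True

[8, 17, 5, 51]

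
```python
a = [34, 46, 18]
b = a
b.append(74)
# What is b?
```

After line 1: a = [34, 46, 18]
After line 2 (b = a is an alias, same object): a = [34, 46, 18], b = [34, 46, 18]
After line 3 (b.append mutates the shared list): a = [34, 46, 18, 74], b = [34, 46, 18, 74]

[34, 46, 18, 74]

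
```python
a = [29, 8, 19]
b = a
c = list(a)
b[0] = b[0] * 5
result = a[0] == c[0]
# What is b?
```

After line 1: a = [29, 8, 19]
After line 2 (b = a, alias): a = [29, 8, 19], b = [29, 8, 19]
After line 3 (c = list(a) is a copy, new object): c = [29, 8, 19]
After line 4 (b[0] = 29 * 5 = 145; mutates shared a/b): a = b = [145, 8, 19], c = [29, 8, 19]
After line 5 (a[0] = 145, c[0] = 29; result = False)

[145, 8, 19]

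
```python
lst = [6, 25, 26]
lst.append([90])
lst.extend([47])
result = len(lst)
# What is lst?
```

After line 1: lst = [6, 25, 26]
After line 2 (append adds [90] as single element): lst = [6, 25, 26, [90]]
After line 3 (extend unpacks [47], adds 47): lst = [6, 25, 26, [90], 47]
After line 4: result = len(lst) = 5

[6, 25, 26, [90], 47]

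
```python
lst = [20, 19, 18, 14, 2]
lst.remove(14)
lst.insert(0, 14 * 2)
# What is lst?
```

After line 1: lst = [20, 19, 18, 14, 2]
After line 2 (remove first 14): lst = [20, 19, 18, 2]
After line 3 (insert 28 at index 0): lst = [28, 20, 19, 18, 2]

[28, 20, 19, 18, 2]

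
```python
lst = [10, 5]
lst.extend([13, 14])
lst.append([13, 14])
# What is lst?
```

After line 1: lst = [10, 5]
After line 2 (extend unpacks [13, 14]): lst = [10, 5, 13, 14]
After line 3 (append adds [13, 14] as single element): lst = [10, 5, 13, 14, [13, 14]]

[10, 5, 13, 14, [13, 14]]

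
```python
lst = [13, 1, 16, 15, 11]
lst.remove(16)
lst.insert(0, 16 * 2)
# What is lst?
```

After line 1: lst = [13, 1, 16, 15, 11]
After line 2 (remove first 16): lst = [13, 1, 15, 11]
After line 3 (insert 32 at index 0): lst = [32, 13, 1, 15, 11]

[32, 13, 1, 15, 11]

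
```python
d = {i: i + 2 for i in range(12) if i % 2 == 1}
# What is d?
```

{1: 3, 3: 5, 5: 7, 7: 9, 9: 11, 11: 13}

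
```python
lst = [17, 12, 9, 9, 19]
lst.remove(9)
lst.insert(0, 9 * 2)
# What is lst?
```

After line 1: lst = [17, 12, 9, 9, 19]
After line 2 (remove first 9): lst = [17, 12, 9, 19]
After line 3 (insert 18 at index 0): lst = [18, 17, 12, 9, 19]

[18, 17, 12, 9, 19]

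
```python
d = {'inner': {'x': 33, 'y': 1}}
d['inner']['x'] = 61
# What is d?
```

After line 1: d = {'inner': {'x': 33, 'y': 1}}
After line 2 (inner x overwritten): d = {'inner': {'x': 61, 'y': 1}}

{'inner': {'x': 61, 'y': 1}}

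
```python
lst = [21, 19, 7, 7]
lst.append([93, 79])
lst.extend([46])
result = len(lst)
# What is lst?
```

After line 1: lst = [21, 19, 7, 7]
After line 2 (append adds [93, 79] as single element): lst = [21, 19, 7, 7, [93, 79]]
After line 3 (extend unpacks [46], adds 46): lst = [21, 19, 7, 7, [93, 79], 46]
After line 4: result = len(lst) = 6

[21, 19, 7, 7, [93, 79], 46]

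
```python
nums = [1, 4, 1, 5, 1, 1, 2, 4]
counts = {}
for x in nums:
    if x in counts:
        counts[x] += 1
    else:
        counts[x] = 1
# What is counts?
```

Initial: counts = {}, nums = [1, 4, 1, 5, 1, 1, 2, 4]
See 1: counts = {1: 1}
See 4: counts = {1: 1, 4: 1}
See 1: counts = {1: 2, 4: 1}
See 5: counts = {1: 2, 4: 1, 5: 1}
See 1: counts = {1: 3, 4: 1, 5: 1}
See 1: counts = {1: 4, 4: 1, 5: 1}
See 2: counts = {1: 4, 4: 1, 5: 1, 2: 1}
See 4: counts = {1: 4, 4: 2, 5: 1, 2: 1}

{1: 4, 4: 2, 5: 1, 2: 1}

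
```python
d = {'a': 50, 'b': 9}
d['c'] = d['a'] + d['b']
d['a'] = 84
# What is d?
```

After line 1: d = {'a': 50, 'b': 9}
After line 2 (d['c'] = 50 + 9): d = {'a': 50, 'b': 9, 'c': 59}
After line 3: d = {'a': 84, 'b': 9, 'c': 59}

{'a': 84, 'b': 9, 'c': 59}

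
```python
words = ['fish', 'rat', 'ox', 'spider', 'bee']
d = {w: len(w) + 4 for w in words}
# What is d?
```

{'fish': 8, 'rat': 7, 'ox': 6, 'spider': 10, 'bee': 7}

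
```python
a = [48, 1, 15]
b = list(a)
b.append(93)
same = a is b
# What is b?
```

After line 1: a = [48, 1, 15]
After line 2 (b = list(a) is a shallow copy, new object): a = [48, 1, 15], b = [48, 1, 15]
After line 3 (append only mutates b): a = [48, 1, 15], b = [48, 1, 15, 93]
After line 4 (same = a is b; different objects -> False): same = False

[48, 1, 15, 93]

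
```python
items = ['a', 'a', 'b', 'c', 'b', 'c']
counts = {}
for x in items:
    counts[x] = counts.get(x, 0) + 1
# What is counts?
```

Initial: counts = {}, items = ['a', 'a', 'b', 'c', 'b', 'c']
See 'a': counts = {'a': 1}
See 'a': counts = {'a': 2}
See 'b': counts = {'a': 2, 'b': 1}
See 'c': counts = {'a': 2, 'b': 1, 'c': 1}
See 'b': counts = {'a': 2, 'b': 2, 'c': 1}
See 'c': counts = {'a': 2, 'b': 2, 'c': 2}

{'a': 2, 'b': 2, 'c': 2}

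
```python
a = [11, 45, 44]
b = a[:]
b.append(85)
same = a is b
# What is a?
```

After line 1: a = [11, 45, 44]
After line 2 (b = a[:] is a shallow copy, new object): a = [11, 45, 44], b = [11, 45, 44]
After line 3 (append only mutates b): a = [11, 45, 44], b = [11, 45, 44, 85]
After line 4 (same = a is b; different objects -> False): same = False

[11, 45, 44]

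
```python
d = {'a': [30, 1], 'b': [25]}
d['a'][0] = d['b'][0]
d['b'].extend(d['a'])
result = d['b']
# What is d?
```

After line 1: d = {'a': [30, 1], 'b': [25]}
After line 2 (a[0] = b[0] = 25): d = {'a': [25, 1], 'b': [25]}
After line 3 (b.extend(a) appends [25, 1]): d = {'a': [25, 1], 'b': [25, 25, 1]}
After line 4: result = d['b'] = [25, 25, 1]

{'a': [25, 1], 'b': [25, 25, 1]}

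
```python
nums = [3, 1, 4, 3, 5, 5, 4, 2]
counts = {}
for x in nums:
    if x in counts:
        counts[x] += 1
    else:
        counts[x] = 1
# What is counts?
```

Initial: counts = {}, nums = [3, 1, 4, 3, 5, 5, 4, 2]
See 3: counts = {3: 1}
See 1: counts = {3: 1, 1: 1}
See 4: counts = {3: 1, 1: 1, 4: 1}
See 3: counts = {3: 2, 1: 1, 4: 1}
See 5: counts = {3: 2, 1: 1, 4: 1, 5: 1}
See 5: counts = {3: 2, 1: 1, 4: 1, 5: 2}
See 4: counts = {3: 2, 1: 1, 4: 2, 5: 2}
See 2: counts = {3: 2, 1: 1, 4: 2, 5: 2, 2: 1}

{3: 2, 1: 1, 4: 2, 5: 2, 2: 1}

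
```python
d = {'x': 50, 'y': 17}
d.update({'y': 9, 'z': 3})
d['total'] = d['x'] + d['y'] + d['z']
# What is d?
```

After line 1: d = {'x': 50, 'y': 17}
After line 2 (y overwritten, z added): d = {'x': 50, 'y': 9, 'z': 3}
After line 3 (total = 50 + 9 + 3 = 62): d = {'x': 50, 'y': 9, 'z': 3, 'total': 62}

{'x': 50, 'y': 9, 'z': 3, 'total': 62}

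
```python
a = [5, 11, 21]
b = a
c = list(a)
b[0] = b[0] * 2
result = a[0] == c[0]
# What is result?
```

After line 1: a = [5, 11, 21]
After line 2 (b = a, alias): a = [5, 11, 21], b = [5, 11, 21]
After line 3 (c = list(a) is a copy, new object): c = [5, 11, 21]
After line 4 (b[0] = 5 * 2 = 10; mutates shared a/b): a = b = [10, 11, 21], c = [5, 11, 21]
After line 5 (a[0] = 10, c[0] = 5; result = False)

False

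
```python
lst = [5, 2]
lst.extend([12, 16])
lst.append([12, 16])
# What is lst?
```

After line 1: lst = [5, 2]
After line 2 (extend unpacks [12, 16]): lst = [5, 2, 12, 16]
After line 3 (append adds [12, 16] as single element): lst = [5, 2, 12, 16, [12, 16]]

[5, 2, 12, 16, [12, 16]]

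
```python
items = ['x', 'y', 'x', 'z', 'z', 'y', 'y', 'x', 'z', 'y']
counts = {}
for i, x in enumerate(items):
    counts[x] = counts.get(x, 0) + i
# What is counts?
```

Initial: counts = {}, items = ['x', 'y', 'x', 'z', 'z', 'y', 'y', 'x', 'z', 'y']
i=0, x='x': counts = {'x': 0}
i=1, x='y': counts = {'x': 0, 'y': 1}
i=2, x='x': counts = {'x': 2, 'y': 1}
i=3, x='z': counts = {'x': 2, 'y': 1, 'z': 3}
i=4, x='z': counts = {'x': 2, 'y': 1, 'z': 7}
i=5, x='y': counts = {'x': 2, 'y': 6, 'z': 7}
i=6, x='y': counts = {'x': 2, 'y': 12, 'z': 7}
i=7, x='x': counts = {'x': 9, 'y': 12, 'z': 7}
i=8, x='z': counts = {'x': 9, 'y': 12, 'z': 15}
i=9, x='y': counts = {'x': 9, 'y': 21, 'z': 15}

{'x': 9, 'y': 21, 'z': 15}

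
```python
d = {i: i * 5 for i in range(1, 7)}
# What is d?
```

{1: 5, 2: 10, 3: 15, 4: 20, 5: 25, 6: 30}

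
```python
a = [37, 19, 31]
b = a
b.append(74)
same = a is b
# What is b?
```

After line 1: a = [37, 19, 31]
After line 2 (b = a is an alias, same object): a = [37, 19, 31], b = [37, 19, 31]
After line 3 (b.append mutates the shared list): a = [37, 19, 31, 74], b = [37, 19, 31, 74]
After line 4 (same = a is b; same object -> True): same = True

[37, 19, 31, 74]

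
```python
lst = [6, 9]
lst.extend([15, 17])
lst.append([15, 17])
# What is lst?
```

After line 1: lst = [6, 9]
After line 2 (extend unpacks [15, 17]): lst = [6, 9, 15, 17]
After line 3 (append adds [15, 17] as single element): lst = [6, 9, 15, 17, [15, 17]]

[6, 9, 15, 17, [15, 17]]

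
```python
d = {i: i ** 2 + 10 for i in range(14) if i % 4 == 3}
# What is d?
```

{3: 19, 7: 59, 11: 131}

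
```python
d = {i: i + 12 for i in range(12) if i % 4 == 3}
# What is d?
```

{3: 15, 7: 19, 11: 23}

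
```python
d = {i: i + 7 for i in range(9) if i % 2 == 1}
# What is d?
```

{1: 8, 3: 10, 5: 12, 7: 14}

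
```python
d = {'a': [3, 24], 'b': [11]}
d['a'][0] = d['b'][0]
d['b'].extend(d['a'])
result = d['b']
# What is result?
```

After line 1: d = {'a': [3, 24], 'b': [11]}
After line 2 (a[0] = b[0] = 11): d = {'a': [11, 24], 'b': [11]}
After line 3 (b.extend(a) appends [11, 24]): d = {'a': [11, 24], 'b': [11, 11, 24]}
After line 4: result = d['b'] = [11, 11, 24]

[11, 11, 24]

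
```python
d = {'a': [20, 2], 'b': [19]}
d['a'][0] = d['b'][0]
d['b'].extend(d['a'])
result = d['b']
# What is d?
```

After line 1: d = {'a': [20, 2], 'b': [19]}
After line 2 (a[0] = b[0] = 19): d = {'a': [19, 2], 'b': [19]}
After line 3 (b.extend(a) appends [19, 2]): d = {'a': [19, 2], 'b': [19, 19, 2]}
After line 4: result = d['b'] = [19, 19, 2]

{'a': [19, 2], 'b': [19, 19, 2]}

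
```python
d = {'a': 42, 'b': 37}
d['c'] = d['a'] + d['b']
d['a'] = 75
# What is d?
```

After line 1: d = {'a': 42, 'b': 37}
After line 2 (d['c'] = 42 + 37): d = {'a': 42, 'b': 37, 'c': 79}
After line 3: d = {'a': 75, 'b': 37, 'c': 79}

{'a': 75, 'b': 37, 'c': 79}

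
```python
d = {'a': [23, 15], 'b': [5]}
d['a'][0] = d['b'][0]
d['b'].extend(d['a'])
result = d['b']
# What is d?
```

After line 1: d = {'a': [23, 15], 'b': [5]}
After line 2 (a[0] = b[0] = 5): d = {'a': [5, 15], 'b': [5]}
After line 3 (b.extend(a) appends [5, 15]): d = {'a': [5, 15], 'b': [5, 5, 15]}
After line 4: result = d['b'] = [5, 5, 15]

{'a': [5, 15], 'b': [5, 5, 15]}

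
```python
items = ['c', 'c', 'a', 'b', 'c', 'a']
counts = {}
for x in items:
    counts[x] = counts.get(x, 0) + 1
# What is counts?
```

Initial: counts = {}, items = ['c', 'c', 'a', 'b', 'c', 'a']
See 'c': counts = {'c': 1}
See 'c': counts = {'c': 2}
See 'a': counts = {'c': 2, 'a': 1}
See 'b': counts = {'c': 2, 'a': 1, 'b': 1}
See 'c': counts = {'c': 3, 'a': 1, 'b': 1}
See 'a': counts = {'c': 3, 'a': 2, 'b': 1}

{'c': 3, 'a': 2, 'b': 1}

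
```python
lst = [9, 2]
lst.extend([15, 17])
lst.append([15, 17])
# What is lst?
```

After line 1: lst = [9, 2]
After line 2 (extend unpacks [15, 17]): lst = [9, 2, 15, 17]
After line 3 (append adds [15, 17] as single element): lst = [9, 2, 15, 17, [15, 17]]

[9, 2, 15, 17, [15, 17]]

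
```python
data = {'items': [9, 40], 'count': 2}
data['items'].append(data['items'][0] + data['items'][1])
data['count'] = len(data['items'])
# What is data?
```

After line 1: data = {'items': [9, 40], 'count': 2}
After line 2 (append 9 + 40 = 49): data = {'items': [9, 40, 49], 'count': 2}
After line 3 (count = len(items) = 3): data = {'items': [9, 40, 49], 'count': 3}

{'items': [9, 40, 49], 'count': 3}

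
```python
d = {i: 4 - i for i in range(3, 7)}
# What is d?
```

{3: 1, 4: 0, 5: -1, 6: -2}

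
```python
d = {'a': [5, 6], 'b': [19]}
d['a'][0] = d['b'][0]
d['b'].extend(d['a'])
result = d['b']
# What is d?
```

After line 1: d = {'a': [5, 6], 'b': [19]}
After line 2 (a[0] = b[0] = 19): d = {'a': [19, 6], 'b': [19]}
After line 3 (b.extend(a) appends [19, 6]): d = {'a': [19, 6], 'b': [19, 19, 6]}
After line 4: result = d['b'] = [19, 19, 6]

{'a': [19, 6], 'b': [19, 19, 6]}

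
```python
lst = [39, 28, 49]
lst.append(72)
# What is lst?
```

[39, 28, 49, 72]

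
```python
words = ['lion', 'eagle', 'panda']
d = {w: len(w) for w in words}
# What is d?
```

{'lion': 4, 'eagle': 5, 'panda': 5}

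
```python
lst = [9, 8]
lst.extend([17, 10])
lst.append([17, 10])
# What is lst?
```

After line 1: lst = [9, 8]
After line 2 (extend unpacks [17, 10]): lst = [9, 8, 17, 10]
After line 3 (append adds [17, 10] as single element): lst = [9, 8, 17, 10, [17, 10]]

[9, 8, 17, 10, [17, 10]]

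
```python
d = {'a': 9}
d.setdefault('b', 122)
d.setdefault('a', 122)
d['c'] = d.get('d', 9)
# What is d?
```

After line 1: d = {'a': 9}
After line 2 (setdefault adds 'b'=122): d = {'a': 9, 'b': 122}
After line 3 (setdefault 'a' no-op, already exists): d = {'a': 9, 'b': 122}
After line 4 (get('d', 9) returns default since 'd' not in d): d = {'a': 9, 'b': 122, 'c': 9}

{'a': 9, 'b': 122, 'c': 9}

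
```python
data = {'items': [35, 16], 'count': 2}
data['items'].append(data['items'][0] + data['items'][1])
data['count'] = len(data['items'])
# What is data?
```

After line 1: data = {'items': [35, 16], 'count': 2}
After line 2 (append 35 + 16 = 51): data = {'items': [35, 16, 51], 'count': 2}
After line 3 (count = len(items) = 3): data = {'items': [35, 16, 51], 'count': 3}

{'items': [35, 16, 51], 'count': 3}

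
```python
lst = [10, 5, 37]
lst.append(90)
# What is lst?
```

[10, 5, 37, 90]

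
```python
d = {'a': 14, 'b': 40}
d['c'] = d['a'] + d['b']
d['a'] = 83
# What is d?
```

After line 1: d = {'a': 14, 'b': 40}
After line 2 (d['c'] = 14 + 40): d = {'a': 14, 'b': 40, 'c': 54}
After line 3: d = {'a': 83, 'b': 40, 'c': 54}

{'a': 83, 'b': 40, 'c': 54}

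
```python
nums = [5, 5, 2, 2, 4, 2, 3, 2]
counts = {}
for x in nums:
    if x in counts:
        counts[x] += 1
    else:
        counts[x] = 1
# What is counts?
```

Initial: counts = {}, nums = [5, 5, 2, 2, 4, 2, 3, 2]
See 5: counts = {5: 1}
See 5: counts = {5: 2}
See 2: counts = {5: 2, 2: 1}
See 2: counts = {5: 2, 2: 2}
See 4: counts = {5: 2, 2: 2, 4: 1}
See 2: counts = {5: 2, 2: 3, 4: 1}
See 3: counts = {5: 2, 2: 3, 4: 1, 3: 1}
See 2: counts = {5: 2, 2: 4, 4: 1, 3: 1}

{5: 2, 2: 4, 4: 1, 3: 1}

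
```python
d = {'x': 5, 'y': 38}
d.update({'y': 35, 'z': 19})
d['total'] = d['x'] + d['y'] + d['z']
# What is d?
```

After line 1: d = {'x': 5, 'y': 38}
After line 2 (y overwritten, z added): d = {'x': 5, 'y': 35, 'z': 19}
After line 3 (total = 5 + 35 + 19 = 59): d = {'x': 5, 'y': 35, 'z': 19, 'total': 59}

{'x': 5, 'y': 35, 'z': 19, 'total': 59}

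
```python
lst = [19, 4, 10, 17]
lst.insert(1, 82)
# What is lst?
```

[19, 82, 4, 10, 17]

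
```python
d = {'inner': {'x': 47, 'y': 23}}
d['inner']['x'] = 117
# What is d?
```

After line 1: d = {'inner': {'x': 47, 'y': 23}}
After line 2 (inner x overwritten): d = {'inner': {'x': 117, 'y': 23}}

{'inner': {'x': 117, 'y': 23}}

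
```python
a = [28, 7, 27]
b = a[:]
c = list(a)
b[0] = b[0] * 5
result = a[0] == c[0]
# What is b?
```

After line 1: a = [28, 7, 27]
After line 2 (b = a[:], copy): a = [28, 7, 27], b = [28, 7, 27]
After line 3 (c = list(a) is a copy, new object): c = [28, 7, 27]
After line 4 (b[0] = 28 * 5 = 140; only b mutates (copy)): a = [28, 7, 27], b = [140, 7, 27], c = [28, 7, 27]
After line 5 (a[0] = 28, c[0] = 28; result = True)

[140, 7, 27]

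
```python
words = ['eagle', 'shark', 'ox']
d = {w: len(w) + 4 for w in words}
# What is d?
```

{'eagle': 9, 'shark': 9, 'ox': 6}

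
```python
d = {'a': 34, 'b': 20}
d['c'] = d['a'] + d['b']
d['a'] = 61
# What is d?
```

After line 1: d = {'a': 34, 'b': 20}
After line 2 (d['c'] = 34 + 20): d = {'a': 34, 'b': 20, 'c': 54}
After line 3: d = {'a': 61, 'b': 20, 'c': 54}

{'a': 61, 'b': 20, 'c': 54}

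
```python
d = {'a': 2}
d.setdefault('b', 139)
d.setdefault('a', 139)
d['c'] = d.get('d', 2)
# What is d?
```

After line 1: d = {'a': 2}
After line 2 (setdefault adds 'b'=139): d = {'a': 2, 'b': 139}
After line 3 (setdefault 'a' no-op, already exists): d = {'a': 2, 'b': 139}
After line 4 (get('d', 2) returns default since 'd' not in d): d = {'a': 2, 'b': 139, 'c': 2}

{'a': 2, 'b': 139, 'c': 2}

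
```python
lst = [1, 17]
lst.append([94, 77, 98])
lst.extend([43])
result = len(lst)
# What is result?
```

After line 1: lst = [1, 17]
After line 2 (append adds [94, 77, 98] as single element): lst = [1, 17, [94, 77, 98]]
After line 3 (extend unpacks [43], adds 43): lst = [1, 17, [94, 77, 98], 43]
After line 4: result = len(lst) = 4

4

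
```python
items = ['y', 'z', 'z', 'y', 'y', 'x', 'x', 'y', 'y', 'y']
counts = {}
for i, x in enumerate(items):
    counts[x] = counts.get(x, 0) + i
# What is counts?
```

Initial: counts = {}, items = ['y', 'z', 'z', 'y', 'y', 'x', 'x', 'y', 'y', 'y']
i=0, x='y': counts = {'y': 0}
i=1, x='z': counts = {'y': 0, 'z': 1}
i=2, x='z': counts = {'y': 0, 'z': 3}
i=3, x='y': counts = {'y': 3, 'z': 3}
i=4, x='y': counts = {'y': 7, 'z': 3}
i=5, x='x': counts = {'y': 7, 'z': 3, 'x': 5}
i=6, x='x': counts = {'y': 7, 'z': 3, 'x': 11}
i=7, x='y': counts = {'y': 14, 'z': 3, 'x': 11}
i=8, x='y': counts = {'y': 22, 'z': 3, 'x': 11}
i=9, x='y': counts = {'y': 31, 'z': 3, 'x': 11}

{'y': 31, 'z': 3, 'x': 11}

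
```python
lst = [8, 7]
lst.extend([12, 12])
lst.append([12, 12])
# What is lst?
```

After line 1: lst = [8, 7]
After line 2 (extend unpacks [12, 12]): lst = [8, 7, 12, 12]
After line 3 (append adds [12, 12] as single element): lst = [8, 7, 12, 12, [12, 12]]

[8, 7, 12, 12, [12, 12]]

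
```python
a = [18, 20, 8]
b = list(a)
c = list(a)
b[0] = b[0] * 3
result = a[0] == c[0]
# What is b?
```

After line 1: a = [18, 20, 8]
After line 2 (b = list(a), copy): a = [18, 20, 8], b = [18, 20, 8]
After line 3 (c = list(a) is a copy, new object): c = [18, 20, 8]
After line 4 (b[0] = 18 * 3 = 54; only b mutates (copy)): a = [18, 20, 8], b = [54, 20, 8], c = [18, 20, 8]
After line 5 (a[0] = 18, c[0] = 18; result = True)

[54, 20, 8]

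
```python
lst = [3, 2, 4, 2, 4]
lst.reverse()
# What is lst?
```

[4, 2, 4, 2, 3]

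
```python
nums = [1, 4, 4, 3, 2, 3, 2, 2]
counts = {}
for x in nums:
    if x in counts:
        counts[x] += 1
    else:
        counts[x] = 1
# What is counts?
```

Initial: counts = {}, nums = [1, 4, 4, 3, 2, 3, 2, 2]
See 1: counts = {1: 1}
See 4: counts = {1: 1, 4: 1}
See 4: counts = {1: 1, 4: 2}
See 3: counts = {1: 1, 4: 2, 3: 1}
See 2: counts = {1: 1, 4: 2, 3: 1, 2: 1}
See 3: counts = {1: 1, 4: 2, 3: 2, 2: 1}
See 2: counts = {1: 1, 4: 2, 3: 2, 2: 2}
See 2: counts = {1: 1, 4: 2, 3: 2, 2: 3}

{1: 1, 4: 2, 3: 2, 2: 3}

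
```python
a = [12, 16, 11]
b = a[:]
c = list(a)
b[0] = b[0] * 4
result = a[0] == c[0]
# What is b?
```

After line 1: a = [12, 16, 11]
After line 2 (b = a[:], copy): a = [12, 16, 11], b = [12, 16, 11]
After line 3 (c = list(a) is a copy, new object): c = [12, 16, 11]
After line 4 (b[0] = 12 * 4 = 48; only b mutates (copy)): a = [12, 16, 11], b = [48, 16, 11], c = [12, 16, 11]
After line 5 (a[0] = 12, c[0] = 12; result = True)

[48, 16, 11]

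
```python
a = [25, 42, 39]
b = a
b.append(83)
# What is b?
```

After line 1: a = [25, 42, 39]
After line 2 (b = a is an alias, same object): a = [25, 42, 39], b = [25, 42, 39]
After line 3 (b.append mutates the shared list): a = [25, 42, 39, 83], b = [25, 42, 39, 83]

[25, 42, 39, 83]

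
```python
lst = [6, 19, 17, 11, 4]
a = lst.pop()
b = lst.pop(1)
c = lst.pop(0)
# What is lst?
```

After line 1: lst = [6, 19, 17, 11, 4]
After line 2 (pop() -> a = 4): lst = [6, 19, 17, 11]
After line 3 (pop(1) -> b = 19): lst = [6, 17, 11]
After line 4 (pop(0) -> c = 6): lst = [17, 11]

[17, 11]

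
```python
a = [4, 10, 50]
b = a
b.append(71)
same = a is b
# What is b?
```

After line 1: a = [4, 10, 50]
After line 2 (b = a is an alias, same object): a = [4, 10, 50], b = [4, 10, 50]
After line 3 (b.append mutates the shared list): a = [4, 10, 50, 71], b = [4, 10, 50, 71]
After line 4 (same = a is b; same object -> True): same = True

[4, 10, 50, 71]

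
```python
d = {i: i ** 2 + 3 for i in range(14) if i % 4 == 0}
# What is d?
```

{0: 3, 4: 19, 8: 67, 12: 147}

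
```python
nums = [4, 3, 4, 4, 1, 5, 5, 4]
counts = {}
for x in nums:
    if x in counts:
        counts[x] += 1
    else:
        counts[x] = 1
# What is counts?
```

Initial: counts = {}, nums = [4, 3, 4, 4, 1, 5, 5, 4]
See 4: counts = {4: 1}
See 3: counts = {4: 1, 3: 1}
See 4: counts = {4: 2, 3: 1}
See 4: counts = {4: 3, 3: 1}
See 1: counts = {4: 3, 3: 1, 1: 1}
See 5: counts = {4: 3, 3: 1, 1: 1, 5: 1}
See 5: counts = {4: 3, 3: 1, 1: 1, 5: 2}
See 4: counts = {4: 4, 3: 1, 1: 1, 5: 2}

{4: 4, 3: 1, 1: 1, 5: 2}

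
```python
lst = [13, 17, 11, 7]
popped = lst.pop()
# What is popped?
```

7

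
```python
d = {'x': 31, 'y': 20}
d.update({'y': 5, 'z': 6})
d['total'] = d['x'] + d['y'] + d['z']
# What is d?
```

After line 1: d = {'x': 31, 'y': 20}
After line 2 (y overwritten, z added): d = {'x': 31, 'y': 5, 'z': 6}
After line 3 (total = 31 + 5 + 6 = 42): d = {'x': 31, 'y': 5, 'z': 6, 'total': 42}

{'x': 31, 'y': 5, 'z': 6, 'total': 42}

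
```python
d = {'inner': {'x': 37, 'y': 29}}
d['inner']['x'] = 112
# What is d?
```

After line 1: d = {'inner': {'x': 37, 'y': 29}}
After line 2 (inner x overwritten): d = {'inner': {'x': 112, 'y': 29}}

{'inner': {'x': 112, 'y': 29}}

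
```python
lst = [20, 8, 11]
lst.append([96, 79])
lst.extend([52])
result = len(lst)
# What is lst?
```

After line 1: lst = [20, 8, 11]
After line 2 (append adds [96, 79] as single element): lst = [20, 8, 11, [96, 79]]
After line 3 (extend unpacks [52], adds 52): lst = [20, 8, 11, [96, 79], 52]
After line 4: result = len(lst) = 5

[20, 8, 11, [96, 79], 52]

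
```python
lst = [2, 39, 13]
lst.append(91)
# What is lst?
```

[2, 39, 13, 91]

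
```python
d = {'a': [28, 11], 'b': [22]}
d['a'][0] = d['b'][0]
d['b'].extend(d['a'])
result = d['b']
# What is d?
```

After line 1: d = {'a': [28, 11], 'b': [22]}
After line 2 (a[0] = b[0] = 22): d = {'a': [22, 11], 'b': [22]}
After line 3 (b.extend(a) appends [22, 11]): d = {'a': [22, 11], 'b': [22, 22, 11]}
After line 4: result = d['b'] = [22, 22, 11]

{'a': [22, 11], 'b': [22, 22, 11]}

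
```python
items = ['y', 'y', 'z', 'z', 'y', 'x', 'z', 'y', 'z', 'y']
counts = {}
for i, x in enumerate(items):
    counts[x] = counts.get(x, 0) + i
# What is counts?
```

Initial: counts = {}, items = ['y', 'y', 'z', 'z', 'y', 'x', 'z', 'y', 'z', 'y']
i=0, x='y': counts = {'y': 0}
i=1, x='y': counts = {'y': 1}
i=2, x='z': counts = {'y': 1, 'z': 2}
i=3, x='z': counts = {'y': 1, 'z': 5}
i=4, x='y': counts = {'y': 5, 'z': 5}
i=5, x='x': counts = {'y': 5, 'z': 5, 'x': 5}
i=6, x='z': counts = {'y': 5, 'z': 11, 'x': 5}
i=7, x='y': counts = {'y': 12, 'z': 11, 'x': 5}
i=8, x='z': counts = {'y': 12, 'z': 19, 'x': 5}
i=9, x='y': counts = {'y': 21, 'z': 19, 'x': 5}

{'y': 21, 'z': 19, 'x': 5}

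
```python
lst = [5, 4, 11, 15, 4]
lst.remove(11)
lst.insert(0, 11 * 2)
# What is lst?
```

After line 1: lst = [5, 4, 11, 15, 4]
After line 2 (remove first 11): lst = [5, 4, 15, 4]
After line 3 (insert 22 at index 0): lst = [22, 5, 4, 15, 4]

[22, 5, 4, 15, 4]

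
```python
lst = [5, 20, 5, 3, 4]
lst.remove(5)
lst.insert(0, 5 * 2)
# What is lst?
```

After line 1: lst = [5, 20, 5, 3, 4]
After line 2 (remove first 5): lst = [20, 5, 3, 4]
After line 3 (insert 10 at index 0): lst = [10, 20, 5, 3, 4]

[10, 20, 5, 3, 4]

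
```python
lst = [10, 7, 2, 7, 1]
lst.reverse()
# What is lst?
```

[1, 7, 2, 7, 10]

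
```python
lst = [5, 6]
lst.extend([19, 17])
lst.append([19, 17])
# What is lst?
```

After line 1: lst = [5, 6]
After line 2 (extend unpacks [19, 17]): lst = [5, 6, 19, 17]
After line 3 (append adds [19, 17] as single element): lst = [5, 6, 19, 17, [19, 17]]

[5, 6, 19, 17, [19, 17]]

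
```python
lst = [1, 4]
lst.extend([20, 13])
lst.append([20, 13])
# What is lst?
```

After line 1: lst = [1, 4]
After line 2 (extend unpacks [20, 13]): lst = [1, 4, 20, 13]
After line 3 (append adds [20, 13] as single element): lst = [1, 4, 20, 13, [20, 13]]

[1, 4, 20, 13, [20, 13]]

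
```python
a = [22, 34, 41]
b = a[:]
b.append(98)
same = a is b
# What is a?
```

After line 1: a = [22, 34, 41]
After line 2 (b = a[:] is a shallow copy, new object): a = [22, 34, 41], b = [22, 34, 41]
After line 3 (append only mutates b): a = [22, 34, 41], b = [22, 34, 41, 98]
After line 4 (same = a is b; different objects -> False): same = False

[22, 34, 41]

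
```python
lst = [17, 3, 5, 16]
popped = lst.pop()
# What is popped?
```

16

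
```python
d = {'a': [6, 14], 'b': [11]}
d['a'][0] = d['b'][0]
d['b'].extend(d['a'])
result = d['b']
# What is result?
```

After line 1: d = {'a': [6, 14], 'b': [11]}
After line 2 (a[0] = b[0] = 11): d = {'a': [11, 14], 'b': [11]}
After line 3 (b.extend(a) appends [11, 14]): d = {'a': [11, 14], 'b': [11, 11, 14]}
After line 4: result = d['b'] = [11, 11, 14]

[11, 11, 14]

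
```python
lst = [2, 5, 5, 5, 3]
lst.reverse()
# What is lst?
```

[3, 5, 5, 5, 2]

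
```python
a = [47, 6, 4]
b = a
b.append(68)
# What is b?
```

After line 1: a = [47, 6, 4]
After line 2 (b = a is an alias, same object): a = [47, 6, 4], b = [47, 6, 4]
After line 3 (b.append mutates the shared list): a = [47, 6, 4, 68], b = [47, 6, 4, 68]

[47, 6, 4, 68]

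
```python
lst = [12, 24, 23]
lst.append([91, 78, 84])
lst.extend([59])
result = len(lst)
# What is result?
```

After line 1: lst = [12, 24, 23]
After line 2 (append adds [91, 78, 84] as single element): lst = [12, 24, 23, [91, 78, 84]]
After line 3 (extend unpacks [59], adds 59): lst = [12, 24, 23, [91, 78, 84], 59]
After line 4: result = len(lst) = 5

5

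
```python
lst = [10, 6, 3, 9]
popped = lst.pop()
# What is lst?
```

[10, 6, 3]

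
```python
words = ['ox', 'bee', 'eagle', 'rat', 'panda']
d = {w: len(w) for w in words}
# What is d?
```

{'ox': 2, 'bee': 3, 'eagle': 5, 'rat': 3, 'panda': 5}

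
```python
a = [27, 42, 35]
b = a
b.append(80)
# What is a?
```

After line 1: a = [27, 42, 35]
After line 2 (b = a is an alias, same object): a = [27, 42, 35], b = [27, 42, 35]
After line 3 (b.append mutates the shared list): a = [27, 42, 35, 80], b = [27, 42, 35, 80]

[27, 42, 35, 80]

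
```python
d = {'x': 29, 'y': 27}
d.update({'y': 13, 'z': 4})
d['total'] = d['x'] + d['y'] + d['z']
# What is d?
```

After line 1: d = {'x': 29, 'y': 27}
After line 2 (y overwritten, z added): d = {'x': 29, 'y': 13, 'z': 4}
After line 3 (total = 29 + 13 + 4 = 46): d = {'x': 29, 'y': 13, 'z': 4, 'total': 46}

{'x': 29, 'y': 13, 'z': 4, 'total': 46}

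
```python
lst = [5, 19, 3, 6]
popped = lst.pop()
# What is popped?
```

6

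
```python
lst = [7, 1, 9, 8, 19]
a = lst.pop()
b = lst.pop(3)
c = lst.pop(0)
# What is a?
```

After line 1: lst = [7, 1, 9, 8, 19]
After line 2 (pop() -> a = 19): lst = [7, 1, 9, 8]
After line 3 (pop(3) -> b = 8): lst = [7, 1, 9]
After line 4 (pop(0) -> c = 7): lst = [1, 9]

19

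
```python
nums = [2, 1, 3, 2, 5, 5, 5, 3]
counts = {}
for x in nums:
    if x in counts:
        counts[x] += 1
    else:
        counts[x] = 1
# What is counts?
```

Initial: counts = {}, nums = [2, 1, 3, 2, 5, 5, 5, 3]
See 2: counts = {2: 1}
See 1: counts = {2: 1, 1: 1}
See 3: counts = {2: 1, 1: 1, 3: 1}
See 2: counts = {2: 2, 1: 1, 3: 1}
See 5: counts = {2: 2, 1: 1, 3: 1, 5: 1}
See 5: counts = {2: 2, 1: 1, 3: 1, 5: 2}
See 5: counts = {2: 2, 1: 1, 3: 1, 5: 3}
See 3: counts = {2: 2, 1: 1, 3: 2, 5: 3}

{2: 2, 1: 1, 3: 2, 5: 3}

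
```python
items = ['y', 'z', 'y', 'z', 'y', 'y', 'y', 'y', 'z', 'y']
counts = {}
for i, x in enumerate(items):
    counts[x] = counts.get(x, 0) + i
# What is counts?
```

Initial: counts = {}, items = ['y', 'z', 'y', 'z', 'y', 'y', 'y', 'y', 'z', 'y']
i=0, x='y': counts = {'y': 0}
i=1, x='z': counts = {'y': 0, 'z': 1}
i=2, x='y': counts = {'y': 2, 'z': 1}
i=3, x='z': counts = {'y': 2, 'z': 4}
i=4, x='y': counts = {'y': 6, 'z': 4}
i=5, x='y': counts = {'y': 11, 'z': 4}
i=6, x='y': counts = {'y': 17, 'z': 4}
i=7, x='y': counts = {'y': 24, 'z': 4}
i=8, x='z': counts = {'y': 24, 'z': 12}
i=9, x='y': counts = {'y': 33, 'z': 12}

{'y': 33, 'z': 12}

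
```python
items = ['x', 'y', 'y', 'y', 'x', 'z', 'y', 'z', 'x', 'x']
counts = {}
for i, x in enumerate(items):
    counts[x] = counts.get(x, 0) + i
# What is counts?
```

Initial: counts = {}, items = ['x', 'y', 'y', 'y', 'x', 'z', 'y', 'z', 'x', 'x']
i=0, x='x': counts = {'x': 0}
i=1, x='y': counts = {'x': 0, 'y': 1}
i=2, x='y': counts = {'x': 0, 'y': 3}
i=3, x='y': counts = {'x': 0, 'y': 6}
i=4, x='x': counts = {'x': 4, 'y': 6}
i=5, x='z': counts = {'x': 4, 'y': 6, 'z': 5}
i=6, x='y': counts = {'x': 4, 'y': 12, 'z': 5}
i=7, x='z': counts = {'x': 4, 'y': 12, 'z': 12}
i=8, x='x': counts = {'x': 12, 'y': 12, 'z': 12}
i=9, x='x': counts = {'x': 21, 'y': 12, 'z': 12}

{'x': 21, 'y': 12, 'z': 12}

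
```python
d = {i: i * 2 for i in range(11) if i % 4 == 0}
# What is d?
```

{0: 0, 4: 8, 8: 16}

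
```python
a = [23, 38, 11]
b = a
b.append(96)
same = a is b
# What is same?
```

After line 1: a = [23, 38, 11]
After line 2 (b = a is an alias, same object): a = [23, 38, 11], b = [23, 38, 11]
After line 3 (b.append mutates the shared list): a = [23, 38, 11, 96], b = [23, 38, 11, 96]
After line 4 (same = a is b; same object -> True): same = True

True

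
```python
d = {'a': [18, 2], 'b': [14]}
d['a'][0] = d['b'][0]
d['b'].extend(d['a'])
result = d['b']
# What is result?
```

After line 1: d = {'a': [18, 2], 'b': [14]}
After line 2 (a[0] = b[0] = 14): d = {'a': [14, 2], 'b': [14]}
After line 3 (b.extend(a) appends [14, 2]): d = {'a': [14, 2], 'b': [14, 14, 2]}
After line 4: result = d['b'] = [14, 14, 2]

[14, 14, 2]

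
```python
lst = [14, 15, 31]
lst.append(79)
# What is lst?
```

[14, 15, 31, 79]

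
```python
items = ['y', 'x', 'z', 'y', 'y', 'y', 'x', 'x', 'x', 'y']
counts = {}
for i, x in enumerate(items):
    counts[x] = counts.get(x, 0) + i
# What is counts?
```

Initial: counts = {}, items = ['y', 'x', 'z', 'y', 'y', 'y', 'x', 'x', 'x', 'y']
i=0, x='y': counts = {'y': 0}
i=1, x='x': counts = {'y': 0, 'x': 1}
i=2, x='z': counts = {'y': 0, 'x': 1, 'z': 2}
i=3, x='y': counts = {'y': 3, 'x': 1, 'z': 2}
i=4, x='y': counts = {'y': 7, 'x': 1, 'z': 2}
i=5, x='y': counts = {'y': 12, 'x': 1, 'z': 2}
i=6, x='x': counts = {'y': 12, 'x': 7, 'z': 2}
i=7, x='x': counts = {'y': 12, 'x': 14, 'z': 2}
i=8, x='x': counts = {'y': 12, 'x': 22, 'z': 2}
i=9, x='y': counts = {'y': 21, 'x': 22, 'z': 2}

{'y': 21, 'x': 22, 'z': 2}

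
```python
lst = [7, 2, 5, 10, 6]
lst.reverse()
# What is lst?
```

[6, 10, 5, 2, 7]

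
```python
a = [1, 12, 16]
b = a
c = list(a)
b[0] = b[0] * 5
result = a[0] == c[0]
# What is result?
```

After line 1: a = [1, 12, 16]
After line 2 (b = a, alias): a = [1, 12, 16], b = [1, 12, 16]
After line 3 (c = list(a) is a copy, new object): c = [1, 12, 16]
After line 4 (b[0] = 1 * 5 = 5; mutates shared a/b): a = b = [5, 12, 16], c = [1, 12, 16]
After line 5 (a[0] = 5, c[0] = 1; result = False)

False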